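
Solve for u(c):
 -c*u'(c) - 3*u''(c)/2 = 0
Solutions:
 u(c) = C1 + C2*erf(sqrt(3)*c/3)


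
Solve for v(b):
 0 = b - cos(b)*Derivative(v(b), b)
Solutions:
 v(b) = C1 + Integral(b/cos(b), b)


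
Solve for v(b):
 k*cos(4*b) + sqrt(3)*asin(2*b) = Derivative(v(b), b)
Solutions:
 v(b) = C1 + k*sin(4*b)/4 + sqrt(3)*(b*asin(2*b) + sqrt(1 - 4*b^2)/2)


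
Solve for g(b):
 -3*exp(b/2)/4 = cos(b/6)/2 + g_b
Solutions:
 g(b) = C1 - 3*exp(b/2)/2 - 3*sin(b/6)


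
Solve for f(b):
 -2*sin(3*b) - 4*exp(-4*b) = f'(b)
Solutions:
 f(b) = C1 + 2*cos(3*b)/3 + exp(-4*b)


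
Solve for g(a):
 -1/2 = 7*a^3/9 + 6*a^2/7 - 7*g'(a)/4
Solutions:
 g(a) = C1 + a^4/9 + 8*a^3/49 + 2*a/7


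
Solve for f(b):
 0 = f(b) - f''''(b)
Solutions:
 f(b) = C1*exp(-b) + C2*exp(b) + C3*sin(b) + C4*cos(b)


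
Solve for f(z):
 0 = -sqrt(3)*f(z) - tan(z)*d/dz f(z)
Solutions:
 f(z) = C1/sin(z)^(sqrt(3))


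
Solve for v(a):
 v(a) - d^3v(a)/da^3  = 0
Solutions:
 v(a) = C3*exp(a) + (C1*sin(sqrt(3)*a/2) + C2*cos(sqrt(3)*a/2))*exp(-a/2)


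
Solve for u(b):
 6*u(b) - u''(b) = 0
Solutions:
 u(b) = C1*exp(-sqrt(6)*b) + C2*exp(sqrt(6)*b)


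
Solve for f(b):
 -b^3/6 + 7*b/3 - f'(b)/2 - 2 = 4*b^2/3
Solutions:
 f(b) = C1 - b^4/12 - 8*b^3/9 + 7*b^2/3 - 4*b


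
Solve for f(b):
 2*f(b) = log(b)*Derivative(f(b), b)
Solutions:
 f(b) = C1*exp(2*li(b))


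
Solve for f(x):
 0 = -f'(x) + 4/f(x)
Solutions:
 f(x) = -sqrt(C1 + 8*x)
 f(x) = sqrt(C1 + 8*x)


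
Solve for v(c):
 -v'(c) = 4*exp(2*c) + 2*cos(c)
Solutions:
 v(c) = C1 - 2*exp(2*c) - 2*sin(c)


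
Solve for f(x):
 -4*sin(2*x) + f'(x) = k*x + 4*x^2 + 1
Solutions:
 f(x) = C1 + k*x^2/2 + 4*x^3/3 + x - 2*cos(2*x)


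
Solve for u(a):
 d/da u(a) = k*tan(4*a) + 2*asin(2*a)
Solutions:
 u(a) = C1 + 2*a*asin(2*a) - k*log(cos(4*a))/4 + sqrt(1 - 4*a^2)


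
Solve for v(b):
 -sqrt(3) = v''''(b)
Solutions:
 v(b) = C1 + C2*b + C3*b^2 + C4*b^3 - sqrt(3)*b^4/24


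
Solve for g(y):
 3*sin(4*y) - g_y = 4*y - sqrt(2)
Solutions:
 g(y) = C1 - 2*y^2 + sqrt(2)*y - 3*cos(4*y)/4


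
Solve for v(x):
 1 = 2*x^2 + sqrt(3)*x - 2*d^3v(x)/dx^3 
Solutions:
 v(x) = C1 + C2*x + C3*x^2 + x^5/60 + sqrt(3)*x^4/48 - x^3/12


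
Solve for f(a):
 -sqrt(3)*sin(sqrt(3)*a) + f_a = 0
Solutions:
 f(a) = C1 - cos(sqrt(3)*a)


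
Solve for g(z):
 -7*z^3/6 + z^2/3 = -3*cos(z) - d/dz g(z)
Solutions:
 g(z) = C1 + 7*z^4/24 - z^3/9 - 3*sin(z)


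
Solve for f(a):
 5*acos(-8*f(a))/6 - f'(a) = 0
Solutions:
 Integral(1/acos(-8*_y), (_y, f(a))) = C1 + 5*a/6


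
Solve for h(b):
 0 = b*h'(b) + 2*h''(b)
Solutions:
 h(b) = C1 + C2*erf(b/2)


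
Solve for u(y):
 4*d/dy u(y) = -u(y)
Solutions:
 u(y) = C1*exp(-y/4)


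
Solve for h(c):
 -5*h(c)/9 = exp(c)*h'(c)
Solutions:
 h(c) = C1*exp(5*exp(-c)/9)


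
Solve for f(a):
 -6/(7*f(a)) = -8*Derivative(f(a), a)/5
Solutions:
 f(a) = -sqrt(C1 + 210*a)/14
 f(a) = sqrt(C1 + 210*a)/14


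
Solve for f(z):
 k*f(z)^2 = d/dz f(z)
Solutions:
 f(z) = -1/(C1 + k*z)


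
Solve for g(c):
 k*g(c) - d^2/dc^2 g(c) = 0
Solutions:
 g(c) = C1*exp(-c*sqrt(k)) + C2*exp(c*sqrt(k))


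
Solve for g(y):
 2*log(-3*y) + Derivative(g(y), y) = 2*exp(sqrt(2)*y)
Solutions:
 g(y) = C1 - 2*y*log(-y) + 2*y*(1 - log(3)) + sqrt(2)*exp(sqrt(2)*y)


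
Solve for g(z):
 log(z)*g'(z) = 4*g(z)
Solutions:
 g(z) = C1*exp(4*li(z))


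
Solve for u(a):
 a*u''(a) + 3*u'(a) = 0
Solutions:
 u(a) = C1 + C2/a^2


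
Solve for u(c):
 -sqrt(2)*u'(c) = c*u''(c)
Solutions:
 u(c) = C1 + C2*c^(1 - sqrt(2))


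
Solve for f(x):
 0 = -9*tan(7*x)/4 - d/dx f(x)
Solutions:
 f(x) = C1 + 9*log(cos(7*x))/28


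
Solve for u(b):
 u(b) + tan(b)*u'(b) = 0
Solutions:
 u(b) = C1/sin(b)


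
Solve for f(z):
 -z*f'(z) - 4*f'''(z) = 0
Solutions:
 f(z) = C1 + Integral(C2*airyai(-2^(1/3)*z/2) + C3*airybi(-2^(1/3)*z/2), z)


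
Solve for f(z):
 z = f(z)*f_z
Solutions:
 f(z) = -sqrt(C1 + z^2)
 f(z) = sqrt(C1 + z^2)


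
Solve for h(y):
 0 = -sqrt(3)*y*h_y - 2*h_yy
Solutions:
 h(y) = C1 + C2*erf(3^(1/4)*y/2)


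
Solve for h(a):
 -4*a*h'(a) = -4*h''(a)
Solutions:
 h(a) = C1 + C2*erfi(sqrt(2)*a/2)


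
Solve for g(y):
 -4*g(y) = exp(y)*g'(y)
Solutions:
 g(y) = C1*exp(4*exp(-y))


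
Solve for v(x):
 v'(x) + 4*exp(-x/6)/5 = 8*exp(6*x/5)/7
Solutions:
 v(x) = C1 + 20*exp(6*x/5)/21 + 24*exp(-x/6)/5


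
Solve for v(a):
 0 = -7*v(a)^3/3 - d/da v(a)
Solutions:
 v(a) = -sqrt(6)*sqrt(-1/(C1 - 7*a))/2
 v(a) = sqrt(6)*sqrt(-1/(C1 - 7*a))/2


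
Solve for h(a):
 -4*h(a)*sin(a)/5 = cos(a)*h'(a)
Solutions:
 h(a) = C1*cos(a)^(4/5)


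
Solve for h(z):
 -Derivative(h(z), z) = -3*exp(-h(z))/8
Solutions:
 h(z) = log(C1 + 3*z/8)


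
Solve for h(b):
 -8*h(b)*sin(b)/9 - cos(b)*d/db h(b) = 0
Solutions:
 h(b) = C1*cos(b)^(8/9)


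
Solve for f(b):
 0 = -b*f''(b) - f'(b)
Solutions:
 f(b) = C1 + C2*log(b)


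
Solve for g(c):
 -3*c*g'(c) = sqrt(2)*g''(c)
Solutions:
 g(c) = C1 + C2*erf(2^(1/4)*sqrt(3)*c/2)


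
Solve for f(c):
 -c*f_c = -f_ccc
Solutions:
 f(c) = C1 + Integral(C2*airyai(c) + C3*airybi(c), c)


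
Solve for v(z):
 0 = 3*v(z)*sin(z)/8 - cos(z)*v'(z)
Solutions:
 v(z) = C1/cos(z)^(3/8)


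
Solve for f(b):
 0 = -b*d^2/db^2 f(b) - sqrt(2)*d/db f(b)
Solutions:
 f(b) = C1 + C2*b^(1 - sqrt(2))


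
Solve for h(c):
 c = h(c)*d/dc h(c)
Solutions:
 h(c) = -sqrt(C1 + c^2)
 h(c) = sqrt(C1 + c^2)


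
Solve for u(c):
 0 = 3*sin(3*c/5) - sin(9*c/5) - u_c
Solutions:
 u(c) = C1 - 5*cos(3*c/5) + 5*cos(9*c/5)/9


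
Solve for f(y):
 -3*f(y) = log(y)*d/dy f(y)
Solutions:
 f(y) = C1*exp(-3*li(y))


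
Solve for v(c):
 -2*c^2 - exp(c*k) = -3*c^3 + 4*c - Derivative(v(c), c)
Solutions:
 v(c) = C1 - 3*c^4/4 + 2*c^3/3 + 2*c^2 + exp(c*k)/k


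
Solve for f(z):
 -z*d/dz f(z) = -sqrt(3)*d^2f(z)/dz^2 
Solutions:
 f(z) = C1 + C2*erfi(sqrt(2)*3^(3/4)*z/6)


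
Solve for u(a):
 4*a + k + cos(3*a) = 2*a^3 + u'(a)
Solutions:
 u(a) = C1 - a^4/2 + 2*a^2 + a*k + sin(3*a)/3


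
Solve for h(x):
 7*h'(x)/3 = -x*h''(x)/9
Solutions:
 h(x) = C1 + C2/x^20


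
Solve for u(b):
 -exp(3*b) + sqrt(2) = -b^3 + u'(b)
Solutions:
 u(b) = C1 + b^4/4 + sqrt(2)*b - exp(3*b)/3


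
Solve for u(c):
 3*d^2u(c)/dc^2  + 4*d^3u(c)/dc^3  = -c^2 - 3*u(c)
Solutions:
 u(c) = C1*exp(c*(-2 + (4*sqrt(39) + 25)^(-1/3) + (4*sqrt(39) + 25)^(1/3))/8)*sin(sqrt(3)*c*(-(4*sqrt(39) + 25)^(1/3) + (4*sqrt(39) + 25)^(-1/3))/8) + C2*exp(c*(-2 + (4*sqrt(39) + 25)^(-1/3) + (4*sqrt(39) + 25)^(1/3))/8)*cos(sqrt(3)*c*(-(4*sqrt(39) + 25)^(1/3) + (4*sqrt(39) + 25)^(-1/3))/8) + C3*exp(-c*((4*sqrt(39) + 25)^(-1/3) + 1 + (4*sqrt(39) + 25)^(1/3))/4) - c^2/3 + 2/3


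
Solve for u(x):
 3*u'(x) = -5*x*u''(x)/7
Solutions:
 u(x) = C1 + C2/x^(16/5)


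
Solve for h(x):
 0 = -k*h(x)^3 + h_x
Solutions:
 h(x) = -sqrt(2)*sqrt(-1/(C1 + k*x))/2
 h(x) = sqrt(2)*sqrt(-1/(C1 + k*x))/2


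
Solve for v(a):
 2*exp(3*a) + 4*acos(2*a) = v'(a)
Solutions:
 v(a) = C1 + 4*a*acos(2*a) - 2*sqrt(1 - 4*a^2) + 2*exp(3*a)/3


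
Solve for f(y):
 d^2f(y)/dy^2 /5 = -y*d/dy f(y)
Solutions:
 f(y) = C1 + C2*erf(sqrt(10)*y/2)


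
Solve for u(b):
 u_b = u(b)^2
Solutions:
 u(b) = -1/(C1 + b)


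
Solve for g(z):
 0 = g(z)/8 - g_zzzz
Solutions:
 g(z) = C1*exp(-2^(1/4)*z/2) + C2*exp(2^(1/4)*z/2) + C3*sin(2^(1/4)*z/2) + C4*cos(2^(1/4)*z/2)


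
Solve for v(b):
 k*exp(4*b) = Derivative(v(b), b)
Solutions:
 v(b) = C1 + k*exp(4*b)/4


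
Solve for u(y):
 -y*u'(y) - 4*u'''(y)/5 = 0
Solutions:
 u(y) = C1 + Integral(C2*airyai(-10^(1/3)*y/2) + C3*airybi(-10^(1/3)*y/2), y)


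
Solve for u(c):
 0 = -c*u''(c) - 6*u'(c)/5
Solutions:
 u(c) = C1 + C2/c^(1/5)


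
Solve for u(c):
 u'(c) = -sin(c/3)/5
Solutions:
 u(c) = C1 + 3*cos(c/3)/5


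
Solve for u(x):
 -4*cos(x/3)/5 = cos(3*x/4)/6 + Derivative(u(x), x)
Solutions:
 u(x) = C1 - 12*sin(x/3)/5 - 2*sin(3*x/4)/9


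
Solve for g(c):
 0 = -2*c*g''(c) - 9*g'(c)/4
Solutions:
 g(c) = C1 + C2/c^(1/8)


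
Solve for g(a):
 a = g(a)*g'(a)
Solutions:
 g(a) = -sqrt(C1 + a^2)
 g(a) = sqrt(C1 + a^2)


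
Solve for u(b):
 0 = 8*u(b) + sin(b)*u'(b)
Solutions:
 u(b) = C1*(cos(b)^4 + 4*cos(b)^3 + 6*cos(b)^2 + 4*cos(b) + 1)/(cos(b)^4 - 4*cos(b)^3 + 6*cos(b)^2 - 4*cos(b) + 1)


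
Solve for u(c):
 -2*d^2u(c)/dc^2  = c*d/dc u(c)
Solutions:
 u(c) = C1 + C2*erf(c/2)


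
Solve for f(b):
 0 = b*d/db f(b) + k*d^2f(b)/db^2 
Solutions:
 f(b) = C1 + C2*sqrt(k)*erf(sqrt(2)*b*sqrt(1/k)/2)


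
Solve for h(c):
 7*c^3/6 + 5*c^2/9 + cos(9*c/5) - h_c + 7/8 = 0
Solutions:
 h(c) = C1 + 7*c^4/24 + 5*c^3/27 + 7*c/8 + 5*sin(9*c/5)/9


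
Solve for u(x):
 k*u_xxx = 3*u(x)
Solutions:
 u(x) = C1*exp(3^(1/3)*x*(1/k)^(1/3)) + C2*exp(x*(-3^(1/3) + 3^(5/6)*I)*(1/k)^(1/3)/2) + C3*exp(-x*(3^(1/3) + 3^(5/6)*I)*(1/k)^(1/3)/2)


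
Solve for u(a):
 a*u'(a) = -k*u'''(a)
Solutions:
 u(a) = C1 + Integral(C2*airyai(a*(-1/k)^(1/3)) + C3*airybi(a*(-1/k)^(1/3)), a)


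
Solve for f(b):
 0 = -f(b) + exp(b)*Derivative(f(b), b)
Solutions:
 f(b) = C1*exp(-exp(-b))


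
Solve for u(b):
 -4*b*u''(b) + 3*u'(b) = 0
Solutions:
 u(b) = C1 + C2*b^(7/4)


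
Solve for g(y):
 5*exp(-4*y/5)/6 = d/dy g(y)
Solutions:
 g(y) = C1 - 25*exp(-4*y/5)/24


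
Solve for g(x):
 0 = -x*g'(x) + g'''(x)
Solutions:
 g(x) = C1 + Integral(C2*airyai(x) + C3*airybi(x), x)


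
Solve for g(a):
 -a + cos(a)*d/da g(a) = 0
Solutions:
 g(a) = C1 + Integral(a/cos(a), a)


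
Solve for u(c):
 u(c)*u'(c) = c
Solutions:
 u(c) = -sqrt(C1 + c^2)
 u(c) = sqrt(C1 + c^2)


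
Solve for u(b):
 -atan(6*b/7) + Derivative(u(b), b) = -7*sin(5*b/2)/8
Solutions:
 u(b) = C1 + b*atan(6*b/7) - 7*log(36*b^2 + 49)/12 + 7*cos(5*b/2)/20


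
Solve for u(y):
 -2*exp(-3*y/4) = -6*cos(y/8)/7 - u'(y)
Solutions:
 u(y) = C1 - 48*sin(y/8)/7 - 8*exp(-3*y/4)/3


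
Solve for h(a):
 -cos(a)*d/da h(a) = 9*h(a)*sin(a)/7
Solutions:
 h(a) = C1*cos(a)^(9/7)


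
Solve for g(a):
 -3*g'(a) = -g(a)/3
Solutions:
 g(a) = C1*exp(a/9)


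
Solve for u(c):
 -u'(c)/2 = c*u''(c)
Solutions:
 u(c) = C1 + C2*sqrt(c)


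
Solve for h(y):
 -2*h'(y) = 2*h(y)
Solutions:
 h(y) = C1*exp(-y)


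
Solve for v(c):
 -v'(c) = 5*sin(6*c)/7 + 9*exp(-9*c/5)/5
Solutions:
 v(c) = C1 + 5*cos(6*c)/42 + exp(-9*c/5)


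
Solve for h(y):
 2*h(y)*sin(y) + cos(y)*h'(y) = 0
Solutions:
 h(y) = C1*cos(y)^2


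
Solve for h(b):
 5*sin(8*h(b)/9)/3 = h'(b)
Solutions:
 -5*b/3 + 9*log(cos(8*h(b)/9) - 1)/16 - 9*log(cos(8*h(b)/9) + 1)/16 = C1


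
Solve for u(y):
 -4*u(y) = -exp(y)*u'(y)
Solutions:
 u(y) = C1*exp(-4*exp(-y))


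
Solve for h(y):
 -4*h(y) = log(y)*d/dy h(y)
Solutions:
 h(y) = C1*exp(-4*li(y))


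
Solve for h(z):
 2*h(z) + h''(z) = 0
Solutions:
 h(z) = C1*sin(sqrt(2)*z) + C2*cos(sqrt(2)*z)


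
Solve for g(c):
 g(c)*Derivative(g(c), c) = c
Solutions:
 g(c) = -sqrt(C1 + c^2)
 g(c) = sqrt(C1 + c^2)


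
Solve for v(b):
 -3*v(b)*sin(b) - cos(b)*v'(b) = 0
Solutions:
 v(b) = C1*cos(b)^3


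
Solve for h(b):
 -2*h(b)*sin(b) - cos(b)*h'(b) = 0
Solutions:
 h(b) = C1*cos(b)^2


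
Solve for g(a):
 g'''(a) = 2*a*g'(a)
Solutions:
 g(a) = C1 + Integral(C2*airyai(2^(1/3)*a) + C3*airybi(2^(1/3)*a), a)


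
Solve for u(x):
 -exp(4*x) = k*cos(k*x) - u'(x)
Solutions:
 u(x) = C1 + exp(4*x)/4 + sin(k*x)


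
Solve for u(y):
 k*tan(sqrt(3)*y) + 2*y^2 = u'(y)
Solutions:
 u(y) = C1 - sqrt(3)*k*log(cos(sqrt(3)*y))/3 + 2*y^3/3


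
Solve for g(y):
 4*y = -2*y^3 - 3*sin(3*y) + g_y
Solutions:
 g(y) = C1 + y^4/2 + 2*y^2 - cos(3*y)


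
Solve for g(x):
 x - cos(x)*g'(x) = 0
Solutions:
 g(x) = C1 + Integral(x/cos(x), x)


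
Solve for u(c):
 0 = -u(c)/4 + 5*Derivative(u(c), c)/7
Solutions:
 u(c) = C1*exp(7*c/20)


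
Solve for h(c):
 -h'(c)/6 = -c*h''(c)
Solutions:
 h(c) = C1 + C2*c^(7/6)


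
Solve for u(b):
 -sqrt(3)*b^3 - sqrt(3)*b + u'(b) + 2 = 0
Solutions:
 u(b) = C1 + sqrt(3)*b^4/4 + sqrt(3)*b^2/2 - 2*b


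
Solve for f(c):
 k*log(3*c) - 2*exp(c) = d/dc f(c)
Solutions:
 f(c) = C1 + c*k*log(c) + c*k*(-1 + log(3)) - 2*exp(c)


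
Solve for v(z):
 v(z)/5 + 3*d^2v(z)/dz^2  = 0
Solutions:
 v(z) = C1*sin(sqrt(15)*z/15) + C2*cos(sqrt(15)*z/15)


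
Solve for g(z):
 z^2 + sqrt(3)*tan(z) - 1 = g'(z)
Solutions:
 g(z) = C1 + z^3/3 - z - sqrt(3)*log(cos(z))


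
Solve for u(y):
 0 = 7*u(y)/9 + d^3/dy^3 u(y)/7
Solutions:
 u(y) = C3*exp(-3^(1/3)*7^(2/3)*y/3) + (C1*sin(3^(5/6)*7^(2/3)*y/6) + C2*cos(3^(5/6)*7^(2/3)*y/6))*exp(3^(1/3)*7^(2/3)*y/6)


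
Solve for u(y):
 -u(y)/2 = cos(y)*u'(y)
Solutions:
 u(y) = C1*(sin(y) - 1)^(1/4)/(sin(y) + 1)^(1/4)


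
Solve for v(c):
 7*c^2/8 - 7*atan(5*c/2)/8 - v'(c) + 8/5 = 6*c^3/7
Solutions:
 v(c) = C1 - 3*c^4/14 + 7*c^3/24 - 7*c*atan(5*c/2)/8 + 8*c/5 + 7*log(25*c^2 + 4)/40


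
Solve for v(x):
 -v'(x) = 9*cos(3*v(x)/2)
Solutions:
 v(x) = -2*asin((C1 + exp(27*x))/(C1 - exp(27*x)))/3 + 2*pi/3
 v(x) = 2*asin((C1 + exp(27*x))/(C1 - exp(27*x)))/3


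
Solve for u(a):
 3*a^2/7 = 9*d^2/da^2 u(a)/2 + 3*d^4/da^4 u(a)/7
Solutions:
 u(a) = C1 + C2*a + C3*sin(sqrt(42)*a/2) + C4*cos(sqrt(42)*a/2) + a^4/126 - 4*a^2/441


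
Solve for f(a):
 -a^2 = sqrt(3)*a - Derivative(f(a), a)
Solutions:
 f(a) = C1 + a^3/3 + sqrt(3)*a^2/2


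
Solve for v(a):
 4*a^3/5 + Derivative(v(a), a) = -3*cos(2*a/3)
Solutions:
 v(a) = C1 - a^4/5 - 9*sin(2*a/3)/2


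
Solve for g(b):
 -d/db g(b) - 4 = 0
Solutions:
 g(b) = C1 - 4*b


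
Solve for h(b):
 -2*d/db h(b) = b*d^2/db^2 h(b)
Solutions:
 h(b) = C1 + C2/b


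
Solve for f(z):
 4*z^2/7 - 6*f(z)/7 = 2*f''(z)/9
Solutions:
 f(z) = C1*sin(3*sqrt(21)*z/7) + C2*cos(3*sqrt(21)*z/7) + 2*z^2/3 - 28/81


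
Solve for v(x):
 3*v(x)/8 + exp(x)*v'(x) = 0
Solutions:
 v(x) = C1*exp(3*exp(-x)/8)


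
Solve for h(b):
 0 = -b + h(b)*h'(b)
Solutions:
 h(b) = -sqrt(C1 + b^2)
 h(b) = sqrt(C1 + b^2)


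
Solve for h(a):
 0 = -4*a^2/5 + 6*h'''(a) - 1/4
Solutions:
 h(a) = C1 + C2*a + C3*a^2 + a^5/450 + a^3/144


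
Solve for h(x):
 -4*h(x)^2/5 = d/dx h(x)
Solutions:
 h(x) = 5/(C1 + 4*x)


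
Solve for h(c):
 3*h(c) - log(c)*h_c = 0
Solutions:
 h(c) = C1*exp(3*li(c))


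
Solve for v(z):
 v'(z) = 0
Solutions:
 v(z) = C1


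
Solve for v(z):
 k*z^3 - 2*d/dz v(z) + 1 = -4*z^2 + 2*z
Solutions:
 v(z) = C1 + k*z^4/8 + 2*z^3/3 - z^2/2 + z/2


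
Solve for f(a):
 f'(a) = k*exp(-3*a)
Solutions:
 f(a) = C1 - k*exp(-3*a)/3


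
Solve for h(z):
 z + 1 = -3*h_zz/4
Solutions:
 h(z) = C1 + C2*z - 2*z^3/9 - 2*z^2/3


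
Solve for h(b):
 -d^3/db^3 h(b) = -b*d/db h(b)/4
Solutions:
 h(b) = C1 + Integral(C2*airyai(2^(1/3)*b/2) + C3*airybi(2^(1/3)*b/2), b)


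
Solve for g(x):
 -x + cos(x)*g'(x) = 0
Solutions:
 g(x) = C1 + Integral(x/cos(x), x)


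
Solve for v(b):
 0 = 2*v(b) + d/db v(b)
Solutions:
 v(b) = C1*exp(-2*b)


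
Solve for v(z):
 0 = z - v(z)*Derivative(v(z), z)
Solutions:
 v(z) = -sqrt(C1 + z^2)
 v(z) = sqrt(C1 + z^2)


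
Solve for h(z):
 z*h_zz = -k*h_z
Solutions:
 h(z) = C1 + z^(1 - re(k))*(C2*sin(log(z)*Abs(im(k))) + C3*cos(log(z)*im(k)))


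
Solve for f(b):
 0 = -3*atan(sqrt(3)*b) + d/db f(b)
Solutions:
 f(b) = C1 + 3*b*atan(sqrt(3)*b) - sqrt(3)*log(3*b^2 + 1)/2


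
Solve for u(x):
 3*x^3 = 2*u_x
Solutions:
 u(x) = C1 + 3*x^4/8


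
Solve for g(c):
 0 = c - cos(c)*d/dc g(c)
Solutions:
 g(c) = C1 + Integral(c/cos(c), c)


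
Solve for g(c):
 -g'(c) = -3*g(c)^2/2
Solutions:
 g(c) = -2/(C1 + 3*c)


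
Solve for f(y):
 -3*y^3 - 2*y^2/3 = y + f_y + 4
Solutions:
 f(y) = C1 - 3*y^4/4 - 2*y^3/9 - y^2/2 - 4*y


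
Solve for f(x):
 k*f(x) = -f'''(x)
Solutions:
 f(x) = C1*exp(x*(-k)^(1/3)) + C2*exp(x*(-k)^(1/3)*(-1 + sqrt(3)*I)/2) + C3*exp(-x*(-k)^(1/3)*(1 + sqrt(3)*I)/2)


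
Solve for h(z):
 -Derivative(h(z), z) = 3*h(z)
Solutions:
 h(z) = C1*exp(-3*z)


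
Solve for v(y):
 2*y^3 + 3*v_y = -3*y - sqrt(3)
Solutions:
 v(y) = C1 - y^4/6 - y^2/2 - sqrt(3)*y/3


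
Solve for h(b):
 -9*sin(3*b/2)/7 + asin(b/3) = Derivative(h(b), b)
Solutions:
 h(b) = C1 + b*asin(b/3) + sqrt(9 - b^2) + 6*cos(3*b/2)/7


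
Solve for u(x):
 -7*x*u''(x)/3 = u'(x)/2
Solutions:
 u(x) = C1 + C2*x^(11/14)


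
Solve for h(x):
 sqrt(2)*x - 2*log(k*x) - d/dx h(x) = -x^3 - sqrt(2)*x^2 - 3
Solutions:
 h(x) = C1 + x^4/4 + sqrt(2)*x^3/3 + sqrt(2)*x^2/2 - 2*x*log(k*x) + 5*x


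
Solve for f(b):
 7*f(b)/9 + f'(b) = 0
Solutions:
 f(b) = C1*exp(-7*b/9)


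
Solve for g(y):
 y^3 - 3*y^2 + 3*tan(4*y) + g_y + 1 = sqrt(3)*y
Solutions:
 g(y) = C1 - y^4/4 + y^3 + sqrt(3)*y^2/2 - y + 3*log(cos(4*y))/4


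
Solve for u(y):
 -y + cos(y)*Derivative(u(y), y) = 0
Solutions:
 u(y) = C1 + Integral(y/cos(y), y)


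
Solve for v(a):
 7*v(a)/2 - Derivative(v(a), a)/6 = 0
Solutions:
 v(a) = C1*exp(21*a)


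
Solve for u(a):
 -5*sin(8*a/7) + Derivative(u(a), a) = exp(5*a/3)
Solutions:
 u(a) = C1 + 3*exp(5*a/3)/5 - 35*cos(8*a/7)/8


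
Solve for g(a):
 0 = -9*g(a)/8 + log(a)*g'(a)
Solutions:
 g(a) = C1*exp(9*li(a)/8)


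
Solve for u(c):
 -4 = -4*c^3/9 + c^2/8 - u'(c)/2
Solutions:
 u(c) = C1 - 2*c^4/9 + c^3/12 + 8*c


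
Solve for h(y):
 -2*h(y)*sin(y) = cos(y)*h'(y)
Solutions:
 h(y) = C1*cos(y)^2


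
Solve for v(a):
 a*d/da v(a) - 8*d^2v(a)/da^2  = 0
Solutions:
 v(a) = C1 + C2*erfi(a/4)


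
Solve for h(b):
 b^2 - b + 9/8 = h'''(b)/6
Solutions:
 h(b) = C1 + C2*b + C3*b^2 + b^5/10 - b^4/4 + 9*b^3/8


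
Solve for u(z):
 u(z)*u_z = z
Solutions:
 u(z) = -sqrt(C1 + z^2)
 u(z) = sqrt(C1 + z^2)


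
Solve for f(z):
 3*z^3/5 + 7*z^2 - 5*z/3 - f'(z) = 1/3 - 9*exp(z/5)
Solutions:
 f(z) = C1 + 3*z^4/20 + 7*z^3/3 - 5*z^2/6 - z/3 + 45*exp(z/5)


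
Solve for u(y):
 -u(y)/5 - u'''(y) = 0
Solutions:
 u(y) = C3*exp(-5^(2/3)*y/5) + (C1*sin(sqrt(3)*5^(2/3)*y/10) + C2*cos(sqrt(3)*5^(2/3)*y/10))*exp(5^(2/3)*y/10)


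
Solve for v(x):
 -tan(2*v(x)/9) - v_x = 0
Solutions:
 v(x) = -9*asin(C1*exp(-2*x/9))/2 + 9*pi/2
 v(x) = 9*asin(C1*exp(-2*x/9))/2


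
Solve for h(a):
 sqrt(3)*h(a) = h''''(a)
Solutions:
 h(a) = C1*exp(-3^(1/8)*a) + C2*exp(3^(1/8)*a) + C3*sin(3^(1/8)*a) + C4*cos(3^(1/8)*a)


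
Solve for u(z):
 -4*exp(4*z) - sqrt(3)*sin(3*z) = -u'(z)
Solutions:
 u(z) = C1 + exp(4*z) - sqrt(3)*cos(3*z)/3


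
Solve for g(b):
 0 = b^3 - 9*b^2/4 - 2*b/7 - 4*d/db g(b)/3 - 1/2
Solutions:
 g(b) = C1 + 3*b^4/16 - 9*b^3/16 - 3*b^2/28 - 3*b/8


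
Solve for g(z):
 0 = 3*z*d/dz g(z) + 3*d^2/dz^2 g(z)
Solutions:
 g(z) = C1 + C2*erf(sqrt(2)*z/2)


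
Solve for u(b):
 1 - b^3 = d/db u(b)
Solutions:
 u(b) = C1 - b^4/4 + b


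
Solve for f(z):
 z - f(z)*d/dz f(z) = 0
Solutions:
 f(z) = -sqrt(C1 + z^2)
 f(z) = sqrt(C1 + z^2)


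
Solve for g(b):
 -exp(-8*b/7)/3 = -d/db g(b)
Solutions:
 g(b) = C1 - 7*exp(-8*b/7)/24


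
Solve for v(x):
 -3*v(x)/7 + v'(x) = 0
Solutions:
 v(x) = C1*exp(3*x/7)


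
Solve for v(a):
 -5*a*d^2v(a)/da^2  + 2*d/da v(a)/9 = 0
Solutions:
 v(a) = C1 + C2*a^(47/45)


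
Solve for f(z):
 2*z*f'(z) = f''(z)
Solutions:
 f(z) = C1 + C2*erfi(z)


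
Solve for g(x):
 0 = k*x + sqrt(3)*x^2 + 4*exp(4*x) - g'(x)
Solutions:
 g(x) = C1 + k*x^2/2 + sqrt(3)*x^3/3 + exp(4*x)


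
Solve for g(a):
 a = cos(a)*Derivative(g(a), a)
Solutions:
 g(a) = C1 + Integral(a/cos(a), a)


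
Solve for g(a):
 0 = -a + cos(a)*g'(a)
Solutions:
 g(a) = C1 + Integral(a/cos(a), a)


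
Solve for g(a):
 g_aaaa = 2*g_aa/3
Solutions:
 g(a) = C1 + C2*a + C3*exp(-sqrt(6)*a/3) + C4*exp(sqrt(6)*a/3)


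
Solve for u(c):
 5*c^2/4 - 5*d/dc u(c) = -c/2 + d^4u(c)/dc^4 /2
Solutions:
 u(c) = C1 + C4*exp(-10^(1/3)*c) + c^3/12 + c^2/20 + (C2*sin(10^(1/3)*sqrt(3)*c/2) + C3*cos(10^(1/3)*sqrt(3)*c/2))*exp(10^(1/3)*c/2)


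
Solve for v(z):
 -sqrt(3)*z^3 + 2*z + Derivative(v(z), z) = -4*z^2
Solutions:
 v(z) = C1 + sqrt(3)*z^4/4 - 4*z^3/3 - z^2


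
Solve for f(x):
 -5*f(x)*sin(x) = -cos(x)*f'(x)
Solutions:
 f(x) = C1/cos(x)^5


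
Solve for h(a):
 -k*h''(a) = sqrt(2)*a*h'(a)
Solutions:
 h(a) = C1 + C2*sqrt(k)*erf(2^(3/4)*a*sqrt(1/k)/2)


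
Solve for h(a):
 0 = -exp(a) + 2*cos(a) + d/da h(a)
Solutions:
 h(a) = C1 + exp(a) - 2*sin(a)


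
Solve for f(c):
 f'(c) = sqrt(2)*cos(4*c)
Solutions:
 f(c) = C1 + sqrt(2)*sin(4*c)/4


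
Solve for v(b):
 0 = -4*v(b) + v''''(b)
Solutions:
 v(b) = C1*exp(-sqrt(2)*b) + C2*exp(sqrt(2)*b) + C3*sin(sqrt(2)*b) + C4*cos(sqrt(2)*b)


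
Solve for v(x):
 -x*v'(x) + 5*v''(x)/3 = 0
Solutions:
 v(x) = C1 + C2*erfi(sqrt(30)*x/10)


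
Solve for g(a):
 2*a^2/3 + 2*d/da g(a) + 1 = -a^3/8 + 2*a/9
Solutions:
 g(a) = C1 - a^4/64 - a^3/9 + a^2/18 - a/2


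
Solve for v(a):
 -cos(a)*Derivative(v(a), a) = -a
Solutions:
 v(a) = C1 + Integral(a/cos(a), a)


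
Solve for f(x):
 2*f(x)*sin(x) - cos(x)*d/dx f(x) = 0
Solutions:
 f(x) = C1/cos(x)^2


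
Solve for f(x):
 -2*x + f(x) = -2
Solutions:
 f(x) = 2*x - 2


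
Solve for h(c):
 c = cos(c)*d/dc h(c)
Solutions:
 h(c) = C1 + Integral(c/cos(c), c)


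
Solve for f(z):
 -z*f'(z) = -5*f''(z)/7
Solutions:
 f(z) = C1 + C2*erfi(sqrt(70)*z/10)


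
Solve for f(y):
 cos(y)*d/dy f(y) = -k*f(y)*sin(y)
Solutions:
 f(y) = C1*exp(k*log(cos(y)))


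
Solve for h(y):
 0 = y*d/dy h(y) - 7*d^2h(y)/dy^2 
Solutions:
 h(y) = C1 + C2*erfi(sqrt(14)*y/14)


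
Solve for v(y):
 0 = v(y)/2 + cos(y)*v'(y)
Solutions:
 v(y) = C1*(sin(y) - 1)^(1/4)/(sin(y) + 1)^(1/4)


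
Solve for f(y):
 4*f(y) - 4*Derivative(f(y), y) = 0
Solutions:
 f(y) = C1*exp(y)


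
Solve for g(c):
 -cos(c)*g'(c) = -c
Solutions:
 g(c) = C1 + Integral(c/cos(c), c)


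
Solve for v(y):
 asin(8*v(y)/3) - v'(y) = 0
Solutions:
 Integral(1/asin(8*_y/3), (_y, v(y))) = C1 + y


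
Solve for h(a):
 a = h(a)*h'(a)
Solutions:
 h(a) = -sqrt(C1 + a^2)
 h(a) = sqrt(C1 + a^2)


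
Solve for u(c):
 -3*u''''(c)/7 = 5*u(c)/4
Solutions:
 u(c) = (C1*sin(3^(3/4)*35^(1/4)*c/6) + C2*cos(3^(3/4)*35^(1/4)*c/6))*exp(-3^(3/4)*35^(1/4)*c/6) + (C3*sin(3^(3/4)*35^(1/4)*c/6) + C4*cos(3^(3/4)*35^(1/4)*c/6))*exp(3^(3/4)*35^(1/4)*c/6)


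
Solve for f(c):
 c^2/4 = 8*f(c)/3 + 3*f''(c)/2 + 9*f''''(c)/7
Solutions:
 f(c) = 3*c^2/32 + (C1*sin(2^(3/4)*21^(1/4)*c*cos(atan(sqrt(2247)/21)/2)/3) + C2*cos(2^(3/4)*21^(1/4)*c*cos(atan(sqrt(2247)/21)/2)/3))*exp(-2^(3/4)*21^(1/4)*c*sin(atan(sqrt(2247)/21)/2)/3) + (C3*sin(2^(3/4)*21^(1/4)*c*cos(atan(sqrt(2247)/21)/2)/3) + C4*cos(2^(3/4)*21^(1/4)*c*cos(atan(sqrt(2247)/21)/2)/3))*exp(2^(3/4)*21^(1/4)*c*sin(atan(sqrt(2247)/21)/2)/3) - 27/256


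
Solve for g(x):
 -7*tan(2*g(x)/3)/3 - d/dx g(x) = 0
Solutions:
 g(x) = -3*asin(C1*exp(-14*x/9))/2 + 3*pi/2
 g(x) = 3*asin(C1*exp(-14*x/9))/2


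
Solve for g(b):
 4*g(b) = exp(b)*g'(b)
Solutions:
 g(b) = C1*exp(-4*exp(-b))


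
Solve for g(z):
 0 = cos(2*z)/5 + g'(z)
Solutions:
 g(z) = C1 - sin(2*z)/10


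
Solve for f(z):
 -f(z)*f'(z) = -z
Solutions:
 f(z) = -sqrt(C1 + z^2)
 f(z) = sqrt(C1 + z^2)


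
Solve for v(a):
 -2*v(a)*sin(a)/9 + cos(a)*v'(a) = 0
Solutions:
 v(a) = C1/cos(a)^(2/9)


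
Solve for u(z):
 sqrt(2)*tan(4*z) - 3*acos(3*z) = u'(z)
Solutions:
 u(z) = C1 - 3*z*acos(3*z) + sqrt(1 - 9*z^2) - sqrt(2)*log(cos(4*z))/4


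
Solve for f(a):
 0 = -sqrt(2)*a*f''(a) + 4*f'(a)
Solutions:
 f(a) = C1 + C2*a^(1 + 2*sqrt(2))


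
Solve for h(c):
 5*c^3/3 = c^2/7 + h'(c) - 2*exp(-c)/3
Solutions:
 h(c) = C1 + 5*c^4/12 - c^3/21 - 2*exp(-c)/3


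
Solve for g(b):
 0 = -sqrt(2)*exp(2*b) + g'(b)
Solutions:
 g(b) = C1 + sqrt(2)*exp(2*b)/2


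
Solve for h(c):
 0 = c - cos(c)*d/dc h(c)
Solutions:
 h(c) = C1 + Integral(c/cos(c), c)


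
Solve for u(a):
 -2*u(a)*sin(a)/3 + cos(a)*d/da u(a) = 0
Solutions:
 u(a) = C1/cos(a)^(2/3)


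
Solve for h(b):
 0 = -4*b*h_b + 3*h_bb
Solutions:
 h(b) = C1 + C2*erfi(sqrt(6)*b/3)


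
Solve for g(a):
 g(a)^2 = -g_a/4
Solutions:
 g(a) = 1/(C1 + 4*a)


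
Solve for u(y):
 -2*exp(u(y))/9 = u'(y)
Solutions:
 u(y) = log(1/(C1 + 2*y)) + 2*log(3)


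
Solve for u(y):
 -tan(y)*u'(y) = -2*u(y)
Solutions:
 u(y) = C1*sin(y)^2


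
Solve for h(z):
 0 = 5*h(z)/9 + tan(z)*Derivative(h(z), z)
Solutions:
 h(z) = C1/sin(z)^(5/9)


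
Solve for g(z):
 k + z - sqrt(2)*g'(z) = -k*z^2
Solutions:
 g(z) = C1 + sqrt(2)*k*z^3/6 + sqrt(2)*k*z/2 + sqrt(2)*z^2/4


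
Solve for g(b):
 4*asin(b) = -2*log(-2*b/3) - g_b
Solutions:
 g(b) = C1 - 2*b*log(-b) - 4*b*asin(b) - 2*b*log(2) + 2*b + 2*b*log(3) - 4*sqrt(1 - b^2)


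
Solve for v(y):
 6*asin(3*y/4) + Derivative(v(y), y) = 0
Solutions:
 v(y) = C1 - 6*y*asin(3*y/4) - 2*sqrt(16 - 9*y^2)


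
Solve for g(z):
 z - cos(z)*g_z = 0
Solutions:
 g(z) = C1 + Integral(z/cos(z), z)


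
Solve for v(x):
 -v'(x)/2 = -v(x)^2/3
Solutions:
 v(x) = -3/(C1 + 2*x)


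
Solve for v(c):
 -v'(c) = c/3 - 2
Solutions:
 v(c) = C1 - c^2/6 + 2*c


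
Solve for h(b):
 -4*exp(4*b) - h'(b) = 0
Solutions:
 h(b) = C1 - exp(4*b)


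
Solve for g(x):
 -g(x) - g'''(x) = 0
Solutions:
 g(x) = C3*exp(-x) + (C1*sin(sqrt(3)*x/2) + C2*cos(sqrt(3)*x/2))*exp(x/2)


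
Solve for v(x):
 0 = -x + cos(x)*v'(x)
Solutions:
 v(x) = C1 + Integral(x/cos(x), x)


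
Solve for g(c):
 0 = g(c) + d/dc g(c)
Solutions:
 g(c) = C1*exp(-c)


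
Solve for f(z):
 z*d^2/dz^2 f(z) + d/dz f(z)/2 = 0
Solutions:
 f(z) = C1 + C2*sqrt(z)


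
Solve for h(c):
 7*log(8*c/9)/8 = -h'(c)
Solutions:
 h(c) = C1 - 7*c*log(c)/8 - 21*c*log(2)/8 + 7*c/8 + 7*c*log(3)/4


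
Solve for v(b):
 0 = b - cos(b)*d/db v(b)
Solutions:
 v(b) = C1 + Integral(b/cos(b), b)


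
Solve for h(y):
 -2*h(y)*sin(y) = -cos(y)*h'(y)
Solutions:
 h(y) = C1/cos(y)^2


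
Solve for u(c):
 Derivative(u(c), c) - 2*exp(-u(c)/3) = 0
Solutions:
 u(c) = 3*log(C1 + 2*c/3)


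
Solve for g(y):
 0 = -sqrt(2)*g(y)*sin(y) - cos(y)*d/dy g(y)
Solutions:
 g(y) = C1*cos(y)^(sqrt(2))


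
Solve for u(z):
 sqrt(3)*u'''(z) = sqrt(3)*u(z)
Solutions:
 u(z) = C3*exp(z) + (C1*sin(sqrt(3)*z/2) + C2*cos(sqrt(3)*z/2))*exp(-z/2)


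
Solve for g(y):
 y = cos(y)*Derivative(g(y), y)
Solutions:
 g(y) = C1 + Integral(y/cos(y), y)


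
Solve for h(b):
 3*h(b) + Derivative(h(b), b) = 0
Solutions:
 h(b) = C1*exp(-3*b)


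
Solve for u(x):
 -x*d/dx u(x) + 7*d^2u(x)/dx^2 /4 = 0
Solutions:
 u(x) = C1 + C2*erfi(sqrt(14)*x/7)


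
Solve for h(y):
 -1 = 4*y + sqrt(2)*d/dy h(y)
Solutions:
 h(y) = C1 - sqrt(2)*y^2 - sqrt(2)*y/2


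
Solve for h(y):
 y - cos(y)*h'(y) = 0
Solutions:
 h(y) = C1 + Integral(y/cos(y), y)


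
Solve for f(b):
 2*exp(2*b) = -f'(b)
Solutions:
 f(b) = C1 - exp(2*b)


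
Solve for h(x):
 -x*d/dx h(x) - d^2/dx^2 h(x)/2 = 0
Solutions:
 h(x) = C1 + C2*erf(x)


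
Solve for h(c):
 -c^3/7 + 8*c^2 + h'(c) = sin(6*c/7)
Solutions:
 h(c) = C1 + c^4/28 - 8*c^3/3 - 7*cos(6*c/7)/6


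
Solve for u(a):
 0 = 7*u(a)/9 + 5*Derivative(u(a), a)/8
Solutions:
 u(a) = C1*exp(-56*a/45)


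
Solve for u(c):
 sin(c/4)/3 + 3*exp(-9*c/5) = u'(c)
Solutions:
 u(c) = C1 - 4*cos(c/4)/3 - 5*exp(-9*c/5)/3


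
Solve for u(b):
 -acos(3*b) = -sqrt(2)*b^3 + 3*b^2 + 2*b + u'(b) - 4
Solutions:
 u(b) = C1 + sqrt(2)*b^4/4 - b^3 - b^2 - b*acos(3*b) + 4*b + sqrt(1 - 9*b^2)/3


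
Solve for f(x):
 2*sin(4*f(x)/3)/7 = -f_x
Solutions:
 2*x/7 + 3*log(cos(4*f(x)/3) - 1)/8 - 3*log(cos(4*f(x)/3) + 1)/8 = C1


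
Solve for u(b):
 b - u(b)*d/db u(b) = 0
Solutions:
 u(b) = -sqrt(C1 + b^2)
 u(b) = sqrt(C1 + b^2)


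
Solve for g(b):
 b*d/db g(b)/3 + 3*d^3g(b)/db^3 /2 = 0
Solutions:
 g(b) = C1 + Integral(C2*airyai(-6^(1/3)*b/3) + C3*airybi(-6^(1/3)*b/3), b)


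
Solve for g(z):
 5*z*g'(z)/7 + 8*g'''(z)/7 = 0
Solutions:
 g(z) = C1 + Integral(C2*airyai(-5^(1/3)*z/2) + C3*airybi(-5^(1/3)*z/2), z)


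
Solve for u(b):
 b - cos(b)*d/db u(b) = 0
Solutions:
 u(b) = C1 + Integral(b/cos(b), b)


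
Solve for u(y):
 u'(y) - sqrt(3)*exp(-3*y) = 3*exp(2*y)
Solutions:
 u(y) = C1 + 3*exp(2*y)/2 - sqrt(3)*exp(-3*y)/3


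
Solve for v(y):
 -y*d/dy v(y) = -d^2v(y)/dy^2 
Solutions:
 v(y) = C1 + C2*erfi(sqrt(2)*y/2)


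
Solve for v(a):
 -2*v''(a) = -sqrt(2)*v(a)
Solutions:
 v(a) = C1*exp(-2^(3/4)*a/2) + C2*exp(2^(3/4)*a/2)


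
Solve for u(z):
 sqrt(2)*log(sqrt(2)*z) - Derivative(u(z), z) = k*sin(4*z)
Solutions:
 u(z) = C1 + k*cos(4*z)/4 + sqrt(2)*z*(log(z) - 1) + sqrt(2)*z*log(2)/2


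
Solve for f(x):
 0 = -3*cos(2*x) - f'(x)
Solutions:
 f(x) = C1 - 3*sin(2*x)/2


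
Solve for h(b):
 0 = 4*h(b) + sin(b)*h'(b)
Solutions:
 h(b) = C1*(cos(b)^2 + 2*cos(b) + 1)/(cos(b)^2 - 2*cos(b) + 1)


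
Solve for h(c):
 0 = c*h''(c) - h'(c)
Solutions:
 h(c) = C1 + C2*c^2


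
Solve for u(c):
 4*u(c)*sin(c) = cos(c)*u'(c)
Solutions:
 u(c) = C1/cos(c)^4


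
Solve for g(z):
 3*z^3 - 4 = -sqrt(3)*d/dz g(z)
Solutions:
 g(z) = C1 - sqrt(3)*z^4/4 + 4*sqrt(3)*z/3


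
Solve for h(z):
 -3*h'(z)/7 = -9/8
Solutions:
 h(z) = C1 + 21*z/8


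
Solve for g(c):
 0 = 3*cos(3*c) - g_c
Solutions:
 g(c) = C1 + sin(3*c)


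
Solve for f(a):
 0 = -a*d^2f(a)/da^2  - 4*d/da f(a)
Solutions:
 f(a) = C1 + C2/a^3


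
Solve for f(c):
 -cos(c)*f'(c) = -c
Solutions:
 f(c) = C1 + Integral(c/cos(c), c)


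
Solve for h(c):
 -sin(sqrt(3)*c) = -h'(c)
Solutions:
 h(c) = C1 - sqrt(3)*cos(sqrt(3)*c)/3


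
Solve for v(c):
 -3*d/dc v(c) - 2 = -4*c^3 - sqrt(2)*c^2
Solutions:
 v(c) = C1 + c^4/3 + sqrt(2)*c^3/9 - 2*c/3


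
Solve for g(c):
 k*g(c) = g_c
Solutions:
 g(c) = C1*exp(c*k)


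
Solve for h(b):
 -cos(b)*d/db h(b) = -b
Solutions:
 h(b) = C1 + Integral(b/cos(b), b)


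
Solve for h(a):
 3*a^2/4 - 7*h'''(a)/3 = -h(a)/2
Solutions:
 h(a) = C3*exp(14^(2/3)*3^(1/3)*a/14) - 3*a^2/2 + (C1*sin(14^(2/3)*3^(5/6)*a/28) + C2*cos(14^(2/3)*3^(5/6)*a/28))*exp(-14^(2/3)*3^(1/3)*a/28)


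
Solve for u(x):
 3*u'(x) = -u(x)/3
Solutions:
 u(x) = C1*exp(-x/9)


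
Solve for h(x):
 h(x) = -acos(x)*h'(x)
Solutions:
 h(x) = C1*exp(-Integral(1/acos(x), x))


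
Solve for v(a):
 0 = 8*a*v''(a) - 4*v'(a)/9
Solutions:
 v(a) = C1 + C2*a^(19/18)


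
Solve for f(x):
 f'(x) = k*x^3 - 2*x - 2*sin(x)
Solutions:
 f(x) = C1 + k*x^4/4 - x^2 + 2*cos(x)


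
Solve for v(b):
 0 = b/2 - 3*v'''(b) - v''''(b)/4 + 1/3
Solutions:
 v(b) = C1 + C2*b + C3*b^2 + C4*exp(-12*b) + b^4/144 + 7*b^3/432


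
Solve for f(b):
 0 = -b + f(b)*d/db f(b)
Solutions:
 f(b) = -sqrt(C1 + b^2)
 f(b) = sqrt(C1 + b^2)


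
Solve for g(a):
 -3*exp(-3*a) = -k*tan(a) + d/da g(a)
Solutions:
 g(a) = C1 + k*log(tan(a)^2 + 1)/2 + exp(-3*a)


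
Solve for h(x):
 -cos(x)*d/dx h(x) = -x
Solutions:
 h(x) = C1 + Integral(x/cos(x), x)


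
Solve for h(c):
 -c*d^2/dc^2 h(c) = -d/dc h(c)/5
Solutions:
 h(c) = C1 + C2*c^(6/5)


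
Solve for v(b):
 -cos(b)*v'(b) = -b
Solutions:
 v(b) = C1 + Integral(b/cos(b), b)


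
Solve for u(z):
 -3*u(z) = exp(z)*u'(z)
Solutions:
 u(z) = C1*exp(3*exp(-z))


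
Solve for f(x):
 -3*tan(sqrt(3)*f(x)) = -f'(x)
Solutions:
 f(x) = sqrt(3)*(pi - asin(C1*exp(3*sqrt(3)*x)))/3
 f(x) = sqrt(3)*asin(C1*exp(3*sqrt(3)*x))/3


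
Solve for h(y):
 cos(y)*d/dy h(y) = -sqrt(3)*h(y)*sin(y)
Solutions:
 h(y) = C1*cos(y)^(sqrt(3))


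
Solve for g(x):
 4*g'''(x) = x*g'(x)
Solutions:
 g(x) = C1 + Integral(C2*airyai(2^(1/3)*x/2) + C3*airybi(2^(1/3)*x/2), x)


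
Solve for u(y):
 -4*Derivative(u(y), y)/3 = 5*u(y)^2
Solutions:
 u(y) = 4/(C1 + 15*y)


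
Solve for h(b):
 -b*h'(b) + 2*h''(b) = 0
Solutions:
 h(b) = C1 + C2*erfi(b/2)


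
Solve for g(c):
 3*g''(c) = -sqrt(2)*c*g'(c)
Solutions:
 g(c) = C1 + C2*erf(2^(3/4)*sqrt(3)*c/6)


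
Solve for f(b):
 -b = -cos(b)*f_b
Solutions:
 f(b) = C1 + Integral(b/cos(b), b)


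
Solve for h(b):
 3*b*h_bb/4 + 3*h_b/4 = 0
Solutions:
 h(b) = C1 + C2*log(b)


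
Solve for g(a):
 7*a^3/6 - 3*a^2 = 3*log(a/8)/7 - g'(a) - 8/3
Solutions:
 g(a) = C1 - 7*a^4/24 + a^3 + 3*a*log(a)/7 - 65*a/21 - 9*a*log(2)/7


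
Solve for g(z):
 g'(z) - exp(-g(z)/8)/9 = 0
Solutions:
 g(z) = 8*log(C1 + z/72)


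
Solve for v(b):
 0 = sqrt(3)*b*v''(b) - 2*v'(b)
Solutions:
 v(b) = C1 + C2*b^(1 + 2*sqrt(3)/3)


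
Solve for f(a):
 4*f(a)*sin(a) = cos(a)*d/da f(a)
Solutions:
 f(a) = C1/cos(a)^4


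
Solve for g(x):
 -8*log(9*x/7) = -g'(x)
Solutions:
 g(x) = C1 + 8*x*log(x) - 8*x + x*log(43046721/5764801)


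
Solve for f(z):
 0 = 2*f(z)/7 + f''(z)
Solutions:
 f(z) = C1*sin(sqrt(14)*z/7) + C2*cos(sqrt(14)*z/7)


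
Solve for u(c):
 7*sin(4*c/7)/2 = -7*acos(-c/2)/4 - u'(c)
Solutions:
 u(c) = C1 - 7*c*acos(-c/2)/4 - 7*sqrt(4 - c^2)/4 + 49*cos(4*c/7)/8


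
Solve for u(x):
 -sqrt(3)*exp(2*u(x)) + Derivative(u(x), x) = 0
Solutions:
 u(x) = log(-sqrt(-1/(C1 + sqrt(3)*x))) - log(2)/2
 u(x) = log(-1/(C1 + sqrt(3)*x))/2 - log(2)/2


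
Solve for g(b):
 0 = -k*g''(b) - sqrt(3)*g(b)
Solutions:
 g(b) = C1*exp(-3^(1/4)*b*sqrt(-1/k)) + C2*exp(3^(1/4)*b*sqrt(-1/k))


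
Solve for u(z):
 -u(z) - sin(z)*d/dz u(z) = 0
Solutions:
 u(z) = C1*sqrt(cos(z) + 1)/sqrt(cos(z) - 1)


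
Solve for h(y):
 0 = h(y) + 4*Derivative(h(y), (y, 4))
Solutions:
 h(y) = (C1*sin(y/2) + C2*cos(y/2))*exp(-y/2) + (C3*sin(y/2) + C4*cos(y/2))*exp(y/2)


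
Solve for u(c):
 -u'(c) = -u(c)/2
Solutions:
 u(c) = C1*exp(c/2)


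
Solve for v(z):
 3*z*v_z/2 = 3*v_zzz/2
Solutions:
 v(z) = C1 + Integral(C2*airyai(z) + C3*airybi(z), z)


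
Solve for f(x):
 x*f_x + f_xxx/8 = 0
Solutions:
 f(x) = C1 + Integral(C2*airyai(-2*x) + C3*airybi(-2*x), x)


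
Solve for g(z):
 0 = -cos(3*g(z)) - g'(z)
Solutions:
 g(z) = -asin((C1 + exp(6*z))/(C1 - exp(6*z)))/3 + pi/3
 g(z) = asin((C1 + exp(6*z))/(C1 - exp(6*z)))/3


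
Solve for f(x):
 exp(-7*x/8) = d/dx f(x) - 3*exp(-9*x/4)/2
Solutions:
 f(x) = C1 - 2*exp(-9*x/4)/3 - 8*exp(-7*x/8)/7


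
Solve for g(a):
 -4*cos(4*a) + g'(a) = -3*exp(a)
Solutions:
 g(a) = C1 - 3*exp(a) + sin(4*a)


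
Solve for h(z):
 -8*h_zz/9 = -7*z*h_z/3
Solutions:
 h(z) = C1 + C2*erfi(sqrt(21)*z/4)


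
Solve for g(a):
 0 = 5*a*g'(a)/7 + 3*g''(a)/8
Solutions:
 g(a) = C1 + C2*erf(2*sqrt(105)*a/21)


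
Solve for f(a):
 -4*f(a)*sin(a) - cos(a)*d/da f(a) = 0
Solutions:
 f(a) = C1*cos(a)^4


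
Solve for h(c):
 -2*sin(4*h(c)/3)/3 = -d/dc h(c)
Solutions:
 -2*c/3 + 3*log(cos(4*h(c)/3) - 1)/8 - 3*log(cos(4*h(c)/3) + 1)/8 = C1


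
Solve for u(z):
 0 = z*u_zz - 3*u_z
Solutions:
 u(z) = C1 + C2*z^4


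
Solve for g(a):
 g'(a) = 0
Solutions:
 g(a) = C1


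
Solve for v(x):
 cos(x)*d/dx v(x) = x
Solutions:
 v(x) = C1 + Integral(x/cos(x), x)


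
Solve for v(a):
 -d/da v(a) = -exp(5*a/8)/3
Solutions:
 v(a) = C1 + 8*exp(5*a/8)/15


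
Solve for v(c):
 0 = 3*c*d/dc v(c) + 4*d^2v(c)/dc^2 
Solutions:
 v(c) = C1 + C2*erf(sqrt(6)*c/4)


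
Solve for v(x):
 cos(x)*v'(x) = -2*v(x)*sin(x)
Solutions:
 v(x) = C1*cos(x)^2


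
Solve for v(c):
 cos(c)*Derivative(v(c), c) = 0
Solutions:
 v(c) = C1


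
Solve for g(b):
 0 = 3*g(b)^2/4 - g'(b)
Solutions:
 g(b) = -4/(C1 + 3*b)


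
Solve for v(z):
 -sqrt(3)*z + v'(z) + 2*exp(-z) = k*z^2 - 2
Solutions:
 v(z) = C1 + k*z^3/3 + sqrt(3)*z^2/2 - 2*z + 2*exp(-z)


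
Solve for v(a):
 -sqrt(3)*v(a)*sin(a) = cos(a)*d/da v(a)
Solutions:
 v(a) = C1*cos(a)^(sqrt(3))


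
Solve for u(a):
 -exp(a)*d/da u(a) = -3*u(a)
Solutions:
 u(a) = C1*exp(-3*exp(-a))


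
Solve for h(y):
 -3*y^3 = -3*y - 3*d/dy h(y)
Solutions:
 h(y) = C1 + y^4/4 - y^2/2


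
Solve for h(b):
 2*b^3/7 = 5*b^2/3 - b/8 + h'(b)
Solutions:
 h(b) = C1 + b^4/14 - 5*b^3/9 + b^2/16


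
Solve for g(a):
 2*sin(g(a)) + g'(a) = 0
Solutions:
 g(a) = -acos((-C1 - exp(4*a))/(C1 - exp(4*a))) + 2*pi
 g(a) = acos((-C1 - exp(4*a))/(C1 - exp(4*a)))


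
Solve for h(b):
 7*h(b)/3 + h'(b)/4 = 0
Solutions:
 h(b) = C1*exp(-28*b/3)


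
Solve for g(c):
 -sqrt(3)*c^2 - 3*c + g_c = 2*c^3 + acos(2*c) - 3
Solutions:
 g(c) = C1 + c^4/2 + sqrt(3)*c^3/3 + 3*c^2/2 + c*acos(2*c) - 3*c - sqrt(1 - 4*c^2)/2


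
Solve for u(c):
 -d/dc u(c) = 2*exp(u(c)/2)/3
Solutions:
 u(c) = 2*log(1/(C1 + 2*c)) + 2*log(6)


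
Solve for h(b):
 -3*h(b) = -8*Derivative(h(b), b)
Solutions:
 h(b) = C1*exp(3*b/8)


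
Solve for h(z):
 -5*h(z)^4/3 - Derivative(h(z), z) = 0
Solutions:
 h(z) = (-1 - sqrt(3)*I)*(1/(C1 + 5*z))^(1/3)/2
 h(z) = (-1 + sqrt(3)*I)*(1/(C1 + 5*z))^(1/3)/2
 h(z) = (1/(C1 + 5*z))^(1/3)


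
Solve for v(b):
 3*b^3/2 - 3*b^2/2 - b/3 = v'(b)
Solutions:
 v(b) = C1 + 3*b^4/8 - b^3/2 - b^2/6


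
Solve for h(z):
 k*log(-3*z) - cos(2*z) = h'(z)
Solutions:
 h(z) = C1 + k*z*(log(-z) - 1) + k*z*log(3) - sin(2*z)/2


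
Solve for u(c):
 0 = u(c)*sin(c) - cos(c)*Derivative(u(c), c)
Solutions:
 u(c) = C1/cos(c)


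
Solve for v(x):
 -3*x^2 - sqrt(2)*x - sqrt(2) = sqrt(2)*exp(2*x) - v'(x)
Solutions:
 v(x) = C1 + x^3 + sqrt(2)*x^2/2 + sqrt(2)*x + sqrt(2)*exp(2*x)/2


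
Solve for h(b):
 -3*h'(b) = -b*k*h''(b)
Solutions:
 h(b) = C1 + b^(((re(k) + 3)*re(k) + im(k)^2)/(re(k)^2 + im(k)^2))*(C2*sin(3*log(b)*Abs(im(k))/(re(k)^2 + im(k)^2)) + C3*cos(3*log(b)*im(k)/(re(k)^2 + im(k)^2)))


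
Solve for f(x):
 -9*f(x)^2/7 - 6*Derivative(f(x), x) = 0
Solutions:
 f(x) = 14/(C1 + 3*x)


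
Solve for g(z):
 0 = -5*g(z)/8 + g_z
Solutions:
 g(z) = C1*exp(5*z/8)


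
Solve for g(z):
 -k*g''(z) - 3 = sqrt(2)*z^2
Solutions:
 g(z) = C1 + C2*z - sqrt(2)*z^4/(12*k) - 3*z^2/(2*k)


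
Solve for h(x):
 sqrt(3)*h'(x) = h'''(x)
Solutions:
 h(x) = C1 + C2*exp(-3^(1/4)*x) + C3*exp(3^(1/4)*x)


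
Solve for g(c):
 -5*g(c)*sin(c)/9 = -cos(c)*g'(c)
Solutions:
 g(c) = C1/cos(c)^(5/9)


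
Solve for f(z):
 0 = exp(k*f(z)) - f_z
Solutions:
 f(z) = Piecewise((log(-1/(C1*k + k*z))/k, Ne(k, 0)), (nan, True))
 f(z) = Piecewise((C1 + z, Eq(k, 0)), (nan, True))


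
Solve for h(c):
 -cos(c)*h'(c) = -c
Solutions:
 h(c) = C1 + Integral(c/cos(c), c)


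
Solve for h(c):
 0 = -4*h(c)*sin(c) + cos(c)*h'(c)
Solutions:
 h(c) = C1/cos(c)^4


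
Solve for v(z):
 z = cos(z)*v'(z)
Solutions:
 v(z) = C1 + Integral(z/cos(z), z)


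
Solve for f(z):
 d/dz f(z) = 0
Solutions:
 f(z) = C1


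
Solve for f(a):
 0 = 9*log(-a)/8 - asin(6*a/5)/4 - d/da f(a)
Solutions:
 f(a) = C1 + 9*a*log(-a)/8 - a*asin(6*a/5)/4 - 9*a/8 - sqrt(25 - 36*a^2)/24
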